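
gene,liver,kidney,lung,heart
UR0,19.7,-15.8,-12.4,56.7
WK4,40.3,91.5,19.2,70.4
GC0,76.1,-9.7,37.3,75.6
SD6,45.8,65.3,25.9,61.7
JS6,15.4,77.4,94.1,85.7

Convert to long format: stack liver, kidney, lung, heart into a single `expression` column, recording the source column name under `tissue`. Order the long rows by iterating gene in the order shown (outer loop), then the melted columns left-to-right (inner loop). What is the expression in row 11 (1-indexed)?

37.3

20 rows total (5 × 4). Row 11: index ⌊(11-1)/4⌋ = 2 into gene → GC0; (11-1) mod 4 = 2 into the melted columns → lung.
So row 11 is (GC0, lung, 37.3); expression = 37.3.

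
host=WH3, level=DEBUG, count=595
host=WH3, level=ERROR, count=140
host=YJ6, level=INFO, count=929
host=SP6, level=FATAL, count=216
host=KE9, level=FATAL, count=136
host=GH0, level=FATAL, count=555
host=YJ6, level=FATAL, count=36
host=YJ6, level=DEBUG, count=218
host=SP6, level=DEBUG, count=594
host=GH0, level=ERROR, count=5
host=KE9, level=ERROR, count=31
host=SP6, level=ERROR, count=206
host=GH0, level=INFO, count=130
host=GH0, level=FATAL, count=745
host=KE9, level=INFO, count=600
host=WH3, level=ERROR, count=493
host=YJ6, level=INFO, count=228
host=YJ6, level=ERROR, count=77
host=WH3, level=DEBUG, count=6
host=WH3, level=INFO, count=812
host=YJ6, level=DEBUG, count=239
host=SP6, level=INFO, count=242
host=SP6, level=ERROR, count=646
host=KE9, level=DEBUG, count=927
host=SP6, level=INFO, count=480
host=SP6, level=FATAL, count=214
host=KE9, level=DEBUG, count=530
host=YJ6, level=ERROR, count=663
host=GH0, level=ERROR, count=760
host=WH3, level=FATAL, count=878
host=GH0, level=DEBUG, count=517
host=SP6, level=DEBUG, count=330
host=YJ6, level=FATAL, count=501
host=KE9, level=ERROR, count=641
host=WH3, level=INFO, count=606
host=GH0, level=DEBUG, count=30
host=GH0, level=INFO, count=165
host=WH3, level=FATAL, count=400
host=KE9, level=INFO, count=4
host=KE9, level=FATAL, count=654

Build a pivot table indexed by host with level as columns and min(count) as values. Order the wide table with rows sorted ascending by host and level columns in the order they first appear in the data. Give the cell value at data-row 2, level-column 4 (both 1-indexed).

136

With rows sorted ascending by host, row 2 is host=KE9. level columns in first-appearance order: DEBUG, ERROR, INFO, FATAL; column 4 is FATAL.
Long rows with host=KE9, level=FATAL: min(136, 654) = 136.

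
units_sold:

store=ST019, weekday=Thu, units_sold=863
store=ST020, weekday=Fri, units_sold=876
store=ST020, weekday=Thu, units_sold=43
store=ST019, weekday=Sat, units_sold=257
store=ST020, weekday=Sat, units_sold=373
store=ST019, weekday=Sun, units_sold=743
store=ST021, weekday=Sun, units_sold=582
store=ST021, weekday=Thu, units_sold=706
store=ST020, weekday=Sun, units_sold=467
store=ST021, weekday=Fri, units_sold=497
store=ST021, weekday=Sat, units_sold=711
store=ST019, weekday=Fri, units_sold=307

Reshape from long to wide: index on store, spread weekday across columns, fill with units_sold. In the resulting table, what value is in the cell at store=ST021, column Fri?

Wide layout: rows indexed by store, columns are the 4 distinct weekday values (Thu, Fri, Sat, Sun).
Cell (store=ST021, weekday=Fri) draws from the long row where store=ST021 and weekday=Fri, which has units_sold=497.

497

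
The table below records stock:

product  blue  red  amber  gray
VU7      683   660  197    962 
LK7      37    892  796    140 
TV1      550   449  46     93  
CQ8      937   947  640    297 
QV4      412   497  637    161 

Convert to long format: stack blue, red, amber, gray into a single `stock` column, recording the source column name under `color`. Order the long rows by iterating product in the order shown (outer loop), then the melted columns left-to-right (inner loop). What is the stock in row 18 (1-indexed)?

20 rows total (5 × 4). Row 18: index ⌊(18-1)/4⌋ = 4 into product → QV4; (18-1) mod 4 = 1 into the melted columns → red.
So row 18 is (QV4, red, 497); stock = 497.

497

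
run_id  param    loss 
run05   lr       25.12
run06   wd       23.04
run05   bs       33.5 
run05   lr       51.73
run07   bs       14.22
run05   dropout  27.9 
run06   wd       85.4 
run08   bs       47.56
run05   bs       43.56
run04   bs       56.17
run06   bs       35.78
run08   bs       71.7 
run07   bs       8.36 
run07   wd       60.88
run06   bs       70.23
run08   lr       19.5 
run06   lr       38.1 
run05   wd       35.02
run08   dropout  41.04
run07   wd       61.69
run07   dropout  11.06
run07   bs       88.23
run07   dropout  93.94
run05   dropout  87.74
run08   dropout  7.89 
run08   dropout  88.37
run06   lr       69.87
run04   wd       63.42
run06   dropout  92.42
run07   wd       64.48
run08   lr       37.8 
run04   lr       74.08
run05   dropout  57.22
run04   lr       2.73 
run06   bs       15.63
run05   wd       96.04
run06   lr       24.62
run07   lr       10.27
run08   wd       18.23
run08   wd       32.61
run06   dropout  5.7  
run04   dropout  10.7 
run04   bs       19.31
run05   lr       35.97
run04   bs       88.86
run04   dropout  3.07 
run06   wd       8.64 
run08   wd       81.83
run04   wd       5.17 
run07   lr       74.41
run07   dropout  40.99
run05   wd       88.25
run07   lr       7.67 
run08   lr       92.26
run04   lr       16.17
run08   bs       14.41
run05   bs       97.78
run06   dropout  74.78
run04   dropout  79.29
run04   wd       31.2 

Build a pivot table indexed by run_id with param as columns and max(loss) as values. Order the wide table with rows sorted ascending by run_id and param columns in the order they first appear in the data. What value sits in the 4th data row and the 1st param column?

74.41

With rows sorted ascending by run_id, row 4 is run_id=run07. param columns in first-appearance order: lr, wd, bs, dropout; column 1 is lr.
Long rows with run_id=run07, param=lr: max(10.27, 74.41, 7.67) = 74.41.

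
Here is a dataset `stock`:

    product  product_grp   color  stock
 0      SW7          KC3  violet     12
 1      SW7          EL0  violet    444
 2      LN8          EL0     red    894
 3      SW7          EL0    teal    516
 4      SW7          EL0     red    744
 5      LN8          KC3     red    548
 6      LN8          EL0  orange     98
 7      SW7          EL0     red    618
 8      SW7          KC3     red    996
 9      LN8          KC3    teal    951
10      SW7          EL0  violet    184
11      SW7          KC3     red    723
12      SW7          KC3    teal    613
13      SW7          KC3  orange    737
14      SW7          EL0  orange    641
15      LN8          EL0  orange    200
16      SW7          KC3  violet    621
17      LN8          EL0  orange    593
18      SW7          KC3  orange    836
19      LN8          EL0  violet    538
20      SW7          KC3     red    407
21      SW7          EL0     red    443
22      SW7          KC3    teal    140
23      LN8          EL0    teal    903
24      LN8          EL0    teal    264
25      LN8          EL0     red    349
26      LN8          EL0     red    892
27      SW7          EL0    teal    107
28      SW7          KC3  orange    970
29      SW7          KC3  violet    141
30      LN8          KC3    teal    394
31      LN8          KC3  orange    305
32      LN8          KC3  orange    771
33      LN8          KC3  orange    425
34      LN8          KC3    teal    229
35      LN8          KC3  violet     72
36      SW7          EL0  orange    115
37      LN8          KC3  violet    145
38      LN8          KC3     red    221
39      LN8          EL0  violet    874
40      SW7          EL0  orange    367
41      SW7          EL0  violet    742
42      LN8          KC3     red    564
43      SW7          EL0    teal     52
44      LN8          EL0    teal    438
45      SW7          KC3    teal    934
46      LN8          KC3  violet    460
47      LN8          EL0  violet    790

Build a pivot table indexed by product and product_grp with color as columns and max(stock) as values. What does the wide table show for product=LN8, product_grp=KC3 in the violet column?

Rows with product=LN8, product_grp=KC3 and color=violet: stock values are 72, 145, 460.
max(72, 145, 460) = 460.

460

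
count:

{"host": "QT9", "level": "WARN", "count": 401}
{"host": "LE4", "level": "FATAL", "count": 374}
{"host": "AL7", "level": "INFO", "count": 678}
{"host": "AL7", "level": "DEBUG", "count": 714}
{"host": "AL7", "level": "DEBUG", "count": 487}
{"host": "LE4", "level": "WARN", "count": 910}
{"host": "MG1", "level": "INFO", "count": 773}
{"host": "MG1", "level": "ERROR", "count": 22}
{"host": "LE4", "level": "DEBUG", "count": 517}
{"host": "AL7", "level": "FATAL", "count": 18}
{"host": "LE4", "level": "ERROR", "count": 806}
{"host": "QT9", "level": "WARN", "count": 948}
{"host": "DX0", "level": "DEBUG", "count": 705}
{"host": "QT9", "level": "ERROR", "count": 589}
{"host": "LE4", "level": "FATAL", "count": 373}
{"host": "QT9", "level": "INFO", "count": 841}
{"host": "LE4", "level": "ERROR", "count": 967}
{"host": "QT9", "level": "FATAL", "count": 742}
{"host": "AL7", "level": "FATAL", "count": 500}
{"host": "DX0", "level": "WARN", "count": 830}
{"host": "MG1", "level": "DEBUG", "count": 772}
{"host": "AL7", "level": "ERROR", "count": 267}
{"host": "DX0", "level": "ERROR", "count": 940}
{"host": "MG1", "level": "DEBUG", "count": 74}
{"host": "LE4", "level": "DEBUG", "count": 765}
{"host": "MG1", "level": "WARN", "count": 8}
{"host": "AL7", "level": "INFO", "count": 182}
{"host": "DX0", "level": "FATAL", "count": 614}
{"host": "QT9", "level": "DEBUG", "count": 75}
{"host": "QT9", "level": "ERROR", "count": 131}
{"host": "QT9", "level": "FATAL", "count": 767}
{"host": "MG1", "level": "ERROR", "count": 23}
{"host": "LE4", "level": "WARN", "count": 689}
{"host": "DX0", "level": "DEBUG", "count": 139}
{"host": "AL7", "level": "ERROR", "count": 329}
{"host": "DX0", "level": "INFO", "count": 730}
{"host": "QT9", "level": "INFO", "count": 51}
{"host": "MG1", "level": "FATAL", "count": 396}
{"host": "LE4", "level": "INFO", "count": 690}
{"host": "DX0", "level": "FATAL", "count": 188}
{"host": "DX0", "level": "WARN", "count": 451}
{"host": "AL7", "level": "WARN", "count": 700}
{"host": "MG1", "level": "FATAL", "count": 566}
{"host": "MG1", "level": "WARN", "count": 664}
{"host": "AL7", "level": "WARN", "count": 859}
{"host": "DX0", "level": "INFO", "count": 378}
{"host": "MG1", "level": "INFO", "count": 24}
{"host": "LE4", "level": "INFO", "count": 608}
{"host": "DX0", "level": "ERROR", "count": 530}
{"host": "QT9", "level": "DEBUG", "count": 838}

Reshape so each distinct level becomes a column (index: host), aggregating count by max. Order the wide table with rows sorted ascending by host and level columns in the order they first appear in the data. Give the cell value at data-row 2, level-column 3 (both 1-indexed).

730

With rows sorted ascending by host, row 2 is host=DX0. level columns in first-appearance order: WARN, FATAL, INFO, DEBUG, ERROR; column 3 is INFO.
Long rows with host=DX0, level=INFO: max(730, 378) = 730.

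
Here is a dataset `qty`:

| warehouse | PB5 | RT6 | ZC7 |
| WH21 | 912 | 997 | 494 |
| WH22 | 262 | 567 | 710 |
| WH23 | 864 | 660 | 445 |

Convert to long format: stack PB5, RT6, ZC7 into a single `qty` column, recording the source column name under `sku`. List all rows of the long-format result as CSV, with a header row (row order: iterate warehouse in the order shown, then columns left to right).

Each (warehouse, column) pair becomes one row: 3 × 3 = 9 rows.
For example, (WH21, PB5) → qty=912.

warehouse,sku,qty
WH21,PB5,912
WH21,RT6,997
WH21,ZC7,494
WH22,PB5,262
WH22,RT6,567
WH22,ZC7,710
WH23,PB5,864
WH23,RT6,660
WH23,ZC7,445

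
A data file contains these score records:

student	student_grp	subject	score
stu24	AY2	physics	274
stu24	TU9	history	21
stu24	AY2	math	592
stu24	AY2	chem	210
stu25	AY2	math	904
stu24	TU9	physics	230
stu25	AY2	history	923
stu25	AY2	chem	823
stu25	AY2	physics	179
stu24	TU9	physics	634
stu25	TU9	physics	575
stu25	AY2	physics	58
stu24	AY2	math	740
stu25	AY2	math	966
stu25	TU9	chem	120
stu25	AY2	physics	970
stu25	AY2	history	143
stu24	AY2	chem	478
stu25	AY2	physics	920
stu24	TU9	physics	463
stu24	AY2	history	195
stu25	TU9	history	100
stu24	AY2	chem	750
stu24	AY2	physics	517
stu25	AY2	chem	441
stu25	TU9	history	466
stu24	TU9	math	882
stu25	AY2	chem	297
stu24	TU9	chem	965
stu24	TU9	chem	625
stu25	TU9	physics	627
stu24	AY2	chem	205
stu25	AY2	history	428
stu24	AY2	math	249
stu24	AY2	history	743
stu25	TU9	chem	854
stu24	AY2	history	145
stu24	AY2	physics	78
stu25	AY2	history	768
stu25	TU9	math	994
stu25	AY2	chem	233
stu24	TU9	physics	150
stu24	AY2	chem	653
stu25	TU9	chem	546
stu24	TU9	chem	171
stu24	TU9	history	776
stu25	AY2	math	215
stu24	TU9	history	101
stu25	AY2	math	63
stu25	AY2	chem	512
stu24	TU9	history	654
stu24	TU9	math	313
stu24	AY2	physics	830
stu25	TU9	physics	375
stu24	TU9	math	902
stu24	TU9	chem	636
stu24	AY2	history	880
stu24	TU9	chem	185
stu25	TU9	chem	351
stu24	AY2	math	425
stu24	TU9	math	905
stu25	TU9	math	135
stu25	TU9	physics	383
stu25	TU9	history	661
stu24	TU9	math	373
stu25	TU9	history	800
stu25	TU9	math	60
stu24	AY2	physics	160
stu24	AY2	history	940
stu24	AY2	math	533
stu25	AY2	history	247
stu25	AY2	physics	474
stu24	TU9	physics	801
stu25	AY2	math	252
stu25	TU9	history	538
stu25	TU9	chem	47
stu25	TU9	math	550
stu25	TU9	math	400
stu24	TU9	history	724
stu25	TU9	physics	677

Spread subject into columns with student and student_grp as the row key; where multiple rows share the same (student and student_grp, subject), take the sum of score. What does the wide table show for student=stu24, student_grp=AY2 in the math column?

Rows with student=stu24, student_grp=AY2 and subject=math: score values are 592, 740, 249, 425, 533.
592 + 740 + 249 + 425 + 533 = 2539.

2539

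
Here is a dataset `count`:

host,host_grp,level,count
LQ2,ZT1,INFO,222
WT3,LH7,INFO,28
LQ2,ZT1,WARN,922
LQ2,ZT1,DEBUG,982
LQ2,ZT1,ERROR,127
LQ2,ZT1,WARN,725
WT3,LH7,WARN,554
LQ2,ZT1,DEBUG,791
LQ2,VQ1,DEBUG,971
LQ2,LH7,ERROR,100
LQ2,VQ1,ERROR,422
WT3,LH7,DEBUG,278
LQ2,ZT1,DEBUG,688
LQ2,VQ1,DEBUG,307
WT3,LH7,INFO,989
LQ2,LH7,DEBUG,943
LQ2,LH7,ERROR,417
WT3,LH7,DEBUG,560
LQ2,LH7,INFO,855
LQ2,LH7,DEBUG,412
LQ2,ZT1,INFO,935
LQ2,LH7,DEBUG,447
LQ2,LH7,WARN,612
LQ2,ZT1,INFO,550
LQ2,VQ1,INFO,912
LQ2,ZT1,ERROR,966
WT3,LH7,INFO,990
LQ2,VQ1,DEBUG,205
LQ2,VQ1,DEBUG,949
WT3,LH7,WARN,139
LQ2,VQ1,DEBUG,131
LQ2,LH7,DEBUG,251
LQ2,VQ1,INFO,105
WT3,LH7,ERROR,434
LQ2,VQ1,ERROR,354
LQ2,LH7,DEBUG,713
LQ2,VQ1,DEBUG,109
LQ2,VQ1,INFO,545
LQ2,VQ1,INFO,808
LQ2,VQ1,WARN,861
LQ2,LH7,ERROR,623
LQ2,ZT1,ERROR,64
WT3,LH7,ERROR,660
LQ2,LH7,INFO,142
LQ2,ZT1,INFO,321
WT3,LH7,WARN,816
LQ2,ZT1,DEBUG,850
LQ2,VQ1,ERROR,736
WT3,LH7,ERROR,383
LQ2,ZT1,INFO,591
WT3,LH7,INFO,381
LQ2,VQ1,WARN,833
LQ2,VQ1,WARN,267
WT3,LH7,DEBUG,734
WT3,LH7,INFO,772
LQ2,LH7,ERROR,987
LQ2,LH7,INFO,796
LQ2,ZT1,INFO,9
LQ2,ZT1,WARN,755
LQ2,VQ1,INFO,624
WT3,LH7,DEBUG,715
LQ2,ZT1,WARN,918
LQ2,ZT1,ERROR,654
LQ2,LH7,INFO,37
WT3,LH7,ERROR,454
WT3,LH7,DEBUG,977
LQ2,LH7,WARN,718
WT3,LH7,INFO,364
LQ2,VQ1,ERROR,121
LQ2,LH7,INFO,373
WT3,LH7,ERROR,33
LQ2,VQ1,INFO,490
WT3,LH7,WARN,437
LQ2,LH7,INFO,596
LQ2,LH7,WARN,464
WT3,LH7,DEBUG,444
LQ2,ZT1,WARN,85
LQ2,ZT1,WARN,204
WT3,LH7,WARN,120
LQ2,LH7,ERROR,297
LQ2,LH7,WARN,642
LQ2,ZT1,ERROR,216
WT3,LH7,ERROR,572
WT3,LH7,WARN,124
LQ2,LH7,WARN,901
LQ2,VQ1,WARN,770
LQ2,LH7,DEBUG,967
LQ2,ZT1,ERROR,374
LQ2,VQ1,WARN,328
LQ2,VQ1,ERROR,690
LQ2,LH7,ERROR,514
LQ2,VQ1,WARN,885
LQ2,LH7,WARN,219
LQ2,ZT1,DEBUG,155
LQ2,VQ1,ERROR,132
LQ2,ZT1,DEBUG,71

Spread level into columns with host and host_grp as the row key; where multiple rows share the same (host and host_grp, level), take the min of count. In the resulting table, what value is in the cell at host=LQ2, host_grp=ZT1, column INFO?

Rows with host=LQ2, host_grp=ZT1 and level=INFO: count values are 222, 935, 550, 321, 591, 9.
min(222, 935, 550, 321, 591, 9) = 9.

9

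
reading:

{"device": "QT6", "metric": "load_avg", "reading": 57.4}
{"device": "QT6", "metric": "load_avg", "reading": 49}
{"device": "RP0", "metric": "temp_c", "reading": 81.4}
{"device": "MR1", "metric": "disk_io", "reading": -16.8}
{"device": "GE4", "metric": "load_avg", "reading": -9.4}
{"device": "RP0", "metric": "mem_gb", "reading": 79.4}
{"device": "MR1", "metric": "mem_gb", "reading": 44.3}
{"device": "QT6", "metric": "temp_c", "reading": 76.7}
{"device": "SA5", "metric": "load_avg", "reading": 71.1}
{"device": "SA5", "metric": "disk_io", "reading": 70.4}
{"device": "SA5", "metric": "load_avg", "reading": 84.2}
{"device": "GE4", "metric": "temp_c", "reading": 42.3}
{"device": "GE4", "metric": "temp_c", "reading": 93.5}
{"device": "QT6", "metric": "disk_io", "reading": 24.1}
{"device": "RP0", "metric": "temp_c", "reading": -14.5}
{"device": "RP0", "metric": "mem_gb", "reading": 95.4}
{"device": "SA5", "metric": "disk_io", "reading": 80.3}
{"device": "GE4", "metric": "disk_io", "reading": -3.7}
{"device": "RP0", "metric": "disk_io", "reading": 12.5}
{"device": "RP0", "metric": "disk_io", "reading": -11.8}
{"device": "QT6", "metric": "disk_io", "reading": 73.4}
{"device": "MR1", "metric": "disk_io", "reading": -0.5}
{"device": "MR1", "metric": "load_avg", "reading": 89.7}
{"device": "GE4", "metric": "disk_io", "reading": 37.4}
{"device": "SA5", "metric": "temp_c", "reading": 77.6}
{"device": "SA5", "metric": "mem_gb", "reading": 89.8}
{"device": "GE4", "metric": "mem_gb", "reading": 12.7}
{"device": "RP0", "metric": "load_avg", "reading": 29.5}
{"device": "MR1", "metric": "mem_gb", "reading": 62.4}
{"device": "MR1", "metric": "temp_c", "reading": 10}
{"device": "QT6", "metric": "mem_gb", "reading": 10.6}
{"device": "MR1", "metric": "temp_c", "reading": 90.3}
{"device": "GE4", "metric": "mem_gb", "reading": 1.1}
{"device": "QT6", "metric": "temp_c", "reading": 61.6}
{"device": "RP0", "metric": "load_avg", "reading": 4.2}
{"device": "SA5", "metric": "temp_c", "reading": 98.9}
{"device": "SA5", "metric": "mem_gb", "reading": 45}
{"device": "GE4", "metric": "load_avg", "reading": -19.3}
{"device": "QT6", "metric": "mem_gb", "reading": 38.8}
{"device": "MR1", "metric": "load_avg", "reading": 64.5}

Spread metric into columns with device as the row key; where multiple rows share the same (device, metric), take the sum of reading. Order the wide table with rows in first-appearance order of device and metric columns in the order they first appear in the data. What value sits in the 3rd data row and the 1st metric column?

With rows in first-appearance order of device, row 3 is device=MR1. metric columns in first-appearance order: load_avg, temp_c, disk_io, mem_gb; column 1 is load_avg.
Long rows with device=MR1, metric=load_avg: 89.7 + 64.5 = 154.2.

154.2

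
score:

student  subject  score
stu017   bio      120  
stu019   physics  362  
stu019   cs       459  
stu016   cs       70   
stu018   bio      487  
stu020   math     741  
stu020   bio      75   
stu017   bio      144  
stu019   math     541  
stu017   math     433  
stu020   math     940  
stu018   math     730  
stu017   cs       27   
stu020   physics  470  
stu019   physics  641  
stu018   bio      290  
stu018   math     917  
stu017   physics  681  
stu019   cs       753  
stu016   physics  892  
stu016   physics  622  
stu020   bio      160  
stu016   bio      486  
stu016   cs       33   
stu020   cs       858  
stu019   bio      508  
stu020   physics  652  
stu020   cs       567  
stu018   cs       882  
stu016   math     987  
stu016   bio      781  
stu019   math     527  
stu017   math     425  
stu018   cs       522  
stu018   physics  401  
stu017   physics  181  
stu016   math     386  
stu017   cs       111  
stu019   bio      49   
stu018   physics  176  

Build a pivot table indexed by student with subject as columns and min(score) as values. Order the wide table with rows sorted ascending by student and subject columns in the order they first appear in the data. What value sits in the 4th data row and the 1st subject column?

With rows sorted ascending by student, row 4 is student=stu019. subject columns in first-appearance order: bio, physics, cs, math; column 1 is bio.
Long rows with student=stu019, subject=bio: min(508, 49) = 49.

49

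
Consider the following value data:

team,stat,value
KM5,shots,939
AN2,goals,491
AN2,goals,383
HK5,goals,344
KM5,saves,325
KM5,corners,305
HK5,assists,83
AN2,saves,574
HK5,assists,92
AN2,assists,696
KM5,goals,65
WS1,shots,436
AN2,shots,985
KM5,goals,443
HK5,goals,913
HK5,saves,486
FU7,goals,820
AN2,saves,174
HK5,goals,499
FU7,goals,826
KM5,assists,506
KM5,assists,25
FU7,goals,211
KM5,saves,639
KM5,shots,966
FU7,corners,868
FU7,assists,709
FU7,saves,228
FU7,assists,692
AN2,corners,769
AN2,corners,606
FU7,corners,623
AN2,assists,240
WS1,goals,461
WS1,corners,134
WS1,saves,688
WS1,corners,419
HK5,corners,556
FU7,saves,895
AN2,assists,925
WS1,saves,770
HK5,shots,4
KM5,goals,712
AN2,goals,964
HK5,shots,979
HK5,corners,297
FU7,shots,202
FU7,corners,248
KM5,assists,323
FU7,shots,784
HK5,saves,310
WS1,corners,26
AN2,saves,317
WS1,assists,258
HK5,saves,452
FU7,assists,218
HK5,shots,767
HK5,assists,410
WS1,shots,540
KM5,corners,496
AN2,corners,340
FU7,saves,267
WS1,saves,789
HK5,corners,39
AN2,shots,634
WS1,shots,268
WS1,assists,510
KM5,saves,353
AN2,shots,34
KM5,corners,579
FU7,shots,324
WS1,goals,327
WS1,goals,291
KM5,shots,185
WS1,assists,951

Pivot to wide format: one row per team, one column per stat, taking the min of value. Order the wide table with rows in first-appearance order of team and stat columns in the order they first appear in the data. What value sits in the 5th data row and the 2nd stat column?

With rows in first-appearance order of team, row 5 is team=FU7. stat columns in first-appearance order: shots, goals, saves, corners, assists; column 2 is goals.
Long rows with team=FU7, stat=goals: min(820, 826, 211) = 211.

211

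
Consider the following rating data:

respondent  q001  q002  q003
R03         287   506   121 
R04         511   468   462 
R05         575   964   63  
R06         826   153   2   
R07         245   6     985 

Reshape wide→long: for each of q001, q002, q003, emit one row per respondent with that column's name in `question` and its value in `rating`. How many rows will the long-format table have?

15

5 respondent values × 3 melted columns = 15 rows.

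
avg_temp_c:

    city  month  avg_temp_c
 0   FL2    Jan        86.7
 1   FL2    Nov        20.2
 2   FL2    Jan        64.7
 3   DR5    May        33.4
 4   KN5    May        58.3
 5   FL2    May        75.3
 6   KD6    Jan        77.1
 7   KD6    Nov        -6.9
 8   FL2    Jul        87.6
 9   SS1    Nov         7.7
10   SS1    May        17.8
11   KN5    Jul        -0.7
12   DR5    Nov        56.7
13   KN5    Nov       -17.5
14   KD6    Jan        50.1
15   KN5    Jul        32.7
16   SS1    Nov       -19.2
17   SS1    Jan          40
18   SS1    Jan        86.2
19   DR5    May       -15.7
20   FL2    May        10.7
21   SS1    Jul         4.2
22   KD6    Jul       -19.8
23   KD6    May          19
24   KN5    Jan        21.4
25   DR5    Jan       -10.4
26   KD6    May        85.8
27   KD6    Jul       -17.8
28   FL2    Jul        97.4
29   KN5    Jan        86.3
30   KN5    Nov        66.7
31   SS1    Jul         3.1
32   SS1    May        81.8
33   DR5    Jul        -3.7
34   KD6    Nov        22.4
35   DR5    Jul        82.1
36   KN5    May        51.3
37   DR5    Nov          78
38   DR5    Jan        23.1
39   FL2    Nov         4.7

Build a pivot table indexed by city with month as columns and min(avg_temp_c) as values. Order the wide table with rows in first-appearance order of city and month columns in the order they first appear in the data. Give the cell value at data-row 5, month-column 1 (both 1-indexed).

40

With rows in first-appearance order of city, row 5 is city=SS1. month columns in first-appearance order: Jan, Nov, May, Jul; column 1 is Jan.
Long rows with city=SS1, month=Jan: min(40, 86.2) = 40.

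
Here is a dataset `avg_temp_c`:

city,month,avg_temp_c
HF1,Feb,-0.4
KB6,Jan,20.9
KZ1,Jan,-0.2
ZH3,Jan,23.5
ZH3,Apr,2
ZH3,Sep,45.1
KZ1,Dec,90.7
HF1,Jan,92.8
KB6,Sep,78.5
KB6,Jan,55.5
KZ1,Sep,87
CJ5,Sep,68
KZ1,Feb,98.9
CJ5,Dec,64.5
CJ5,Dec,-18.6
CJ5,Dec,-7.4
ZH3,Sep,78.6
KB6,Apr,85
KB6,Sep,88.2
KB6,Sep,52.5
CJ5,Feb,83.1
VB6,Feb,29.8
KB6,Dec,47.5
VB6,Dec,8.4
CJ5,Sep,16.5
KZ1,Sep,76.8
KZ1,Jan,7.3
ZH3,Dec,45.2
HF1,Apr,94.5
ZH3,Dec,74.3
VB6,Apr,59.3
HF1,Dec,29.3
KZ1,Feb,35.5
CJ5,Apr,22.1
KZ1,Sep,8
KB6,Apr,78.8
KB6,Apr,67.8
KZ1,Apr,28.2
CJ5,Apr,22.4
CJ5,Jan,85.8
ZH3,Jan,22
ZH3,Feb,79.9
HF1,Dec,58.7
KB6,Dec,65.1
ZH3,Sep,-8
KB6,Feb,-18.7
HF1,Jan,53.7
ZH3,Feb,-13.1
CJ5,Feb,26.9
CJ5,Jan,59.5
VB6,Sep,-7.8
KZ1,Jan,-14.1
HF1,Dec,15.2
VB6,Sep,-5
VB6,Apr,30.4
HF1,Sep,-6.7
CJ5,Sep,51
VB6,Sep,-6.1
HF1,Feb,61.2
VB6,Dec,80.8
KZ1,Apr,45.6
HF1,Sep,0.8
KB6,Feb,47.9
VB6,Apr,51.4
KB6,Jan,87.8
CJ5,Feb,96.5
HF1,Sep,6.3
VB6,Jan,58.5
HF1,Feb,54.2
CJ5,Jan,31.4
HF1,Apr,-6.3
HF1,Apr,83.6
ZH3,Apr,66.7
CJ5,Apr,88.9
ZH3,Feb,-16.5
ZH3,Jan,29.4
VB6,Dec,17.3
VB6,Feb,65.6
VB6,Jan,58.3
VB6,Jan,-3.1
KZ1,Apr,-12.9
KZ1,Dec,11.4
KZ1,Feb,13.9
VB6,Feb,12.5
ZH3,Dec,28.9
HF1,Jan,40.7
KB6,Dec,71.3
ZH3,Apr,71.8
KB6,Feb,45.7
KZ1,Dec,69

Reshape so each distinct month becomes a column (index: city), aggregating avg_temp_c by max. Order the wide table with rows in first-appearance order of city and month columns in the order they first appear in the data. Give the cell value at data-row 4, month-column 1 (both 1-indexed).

With rows in first-appearance order of city, row 4 is city=ZH3. month columns in first-appearance order: Feb, Jan, Apr, Sep, Dec; column 1 is Feb.
Long rows with city=ZH3, month=Feb: max(79.9, -13.1, -16.5) = 79.9.

79.9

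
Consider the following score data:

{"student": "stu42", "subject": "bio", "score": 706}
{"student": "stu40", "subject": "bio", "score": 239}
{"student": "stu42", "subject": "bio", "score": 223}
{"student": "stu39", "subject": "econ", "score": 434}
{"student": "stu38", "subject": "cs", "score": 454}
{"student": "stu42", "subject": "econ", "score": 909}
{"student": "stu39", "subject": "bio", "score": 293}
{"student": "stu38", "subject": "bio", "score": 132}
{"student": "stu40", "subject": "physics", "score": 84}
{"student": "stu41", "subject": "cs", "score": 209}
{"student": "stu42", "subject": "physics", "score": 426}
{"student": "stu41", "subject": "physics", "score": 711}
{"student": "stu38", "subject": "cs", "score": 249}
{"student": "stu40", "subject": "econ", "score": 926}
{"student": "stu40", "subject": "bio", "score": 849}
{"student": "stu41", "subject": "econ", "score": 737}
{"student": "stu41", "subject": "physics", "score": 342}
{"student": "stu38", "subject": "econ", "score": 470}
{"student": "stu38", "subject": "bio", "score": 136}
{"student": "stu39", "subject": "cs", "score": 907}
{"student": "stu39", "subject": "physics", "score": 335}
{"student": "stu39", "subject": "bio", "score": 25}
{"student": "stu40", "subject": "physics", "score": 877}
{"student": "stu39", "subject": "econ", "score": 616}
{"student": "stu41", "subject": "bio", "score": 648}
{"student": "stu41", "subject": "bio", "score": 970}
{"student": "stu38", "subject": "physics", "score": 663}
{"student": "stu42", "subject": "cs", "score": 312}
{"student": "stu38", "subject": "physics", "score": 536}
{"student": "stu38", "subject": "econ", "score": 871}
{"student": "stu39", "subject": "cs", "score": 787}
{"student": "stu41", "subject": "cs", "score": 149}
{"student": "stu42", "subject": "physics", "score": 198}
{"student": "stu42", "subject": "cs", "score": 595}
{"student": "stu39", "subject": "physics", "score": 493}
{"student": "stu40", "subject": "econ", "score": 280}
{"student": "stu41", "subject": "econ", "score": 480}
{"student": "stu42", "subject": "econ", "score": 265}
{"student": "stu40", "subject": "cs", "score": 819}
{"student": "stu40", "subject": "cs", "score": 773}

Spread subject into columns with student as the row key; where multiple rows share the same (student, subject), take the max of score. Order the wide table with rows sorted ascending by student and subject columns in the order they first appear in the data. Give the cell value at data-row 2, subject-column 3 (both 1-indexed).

With rows sorted ascending by student, row 2 is student=stu39. subject columns in first-appearance order: bio, econ, cs, physics; column 3 is cs.
Long rows with student=stu39, subject=cs: max(907, 787) = 907.

907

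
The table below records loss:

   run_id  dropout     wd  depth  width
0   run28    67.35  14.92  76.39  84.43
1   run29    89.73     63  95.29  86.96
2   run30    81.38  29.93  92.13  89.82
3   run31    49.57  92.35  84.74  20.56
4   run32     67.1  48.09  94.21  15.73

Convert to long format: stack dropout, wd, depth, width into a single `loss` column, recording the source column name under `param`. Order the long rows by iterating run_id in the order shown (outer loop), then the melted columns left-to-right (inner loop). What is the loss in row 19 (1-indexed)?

20 rows total (5 × 4). Row 19: index ⌊(19-1)/4⌋ = 4 into run_id → run32; (19-1) mod 4 = 2 into the melted columns → depth.
So row 19 is (run32, depth, 94.21); loss = 94.21.

94.21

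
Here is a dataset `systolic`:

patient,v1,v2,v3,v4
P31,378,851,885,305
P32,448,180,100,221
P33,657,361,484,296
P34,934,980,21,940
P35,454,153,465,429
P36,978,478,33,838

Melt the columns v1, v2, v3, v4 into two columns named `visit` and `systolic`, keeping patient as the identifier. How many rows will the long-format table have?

6 patient values × 4 melted columns = 24 rows.

24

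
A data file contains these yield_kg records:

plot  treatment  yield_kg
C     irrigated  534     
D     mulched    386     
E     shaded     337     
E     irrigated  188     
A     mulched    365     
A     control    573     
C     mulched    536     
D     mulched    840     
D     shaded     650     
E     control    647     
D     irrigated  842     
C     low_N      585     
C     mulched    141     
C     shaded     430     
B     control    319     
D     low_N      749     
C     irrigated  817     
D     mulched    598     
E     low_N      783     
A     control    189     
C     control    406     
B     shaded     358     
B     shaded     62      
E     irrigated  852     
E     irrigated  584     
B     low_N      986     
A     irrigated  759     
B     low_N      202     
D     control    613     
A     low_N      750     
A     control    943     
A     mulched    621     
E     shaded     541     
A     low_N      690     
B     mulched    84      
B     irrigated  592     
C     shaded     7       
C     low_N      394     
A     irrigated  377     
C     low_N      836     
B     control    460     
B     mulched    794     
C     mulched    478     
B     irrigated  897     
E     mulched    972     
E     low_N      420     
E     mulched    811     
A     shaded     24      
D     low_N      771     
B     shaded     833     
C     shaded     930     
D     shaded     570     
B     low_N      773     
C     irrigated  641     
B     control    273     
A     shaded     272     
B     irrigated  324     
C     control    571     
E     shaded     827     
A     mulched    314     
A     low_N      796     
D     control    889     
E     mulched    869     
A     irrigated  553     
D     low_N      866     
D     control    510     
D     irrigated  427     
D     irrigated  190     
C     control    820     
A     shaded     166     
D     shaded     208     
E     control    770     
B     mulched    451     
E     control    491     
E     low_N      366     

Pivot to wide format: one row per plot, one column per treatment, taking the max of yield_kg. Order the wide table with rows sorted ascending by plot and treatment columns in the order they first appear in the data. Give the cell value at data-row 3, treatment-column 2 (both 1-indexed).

With rows sorted ascending by plot, row 3 is plot=C. treatment columns in first-appearance order: irrigated, mulched, shaded, control, low_N; column 2 is mulched.
Long rows with plot=C, treatment=mulched: max(536, 141, 478) = 536.

536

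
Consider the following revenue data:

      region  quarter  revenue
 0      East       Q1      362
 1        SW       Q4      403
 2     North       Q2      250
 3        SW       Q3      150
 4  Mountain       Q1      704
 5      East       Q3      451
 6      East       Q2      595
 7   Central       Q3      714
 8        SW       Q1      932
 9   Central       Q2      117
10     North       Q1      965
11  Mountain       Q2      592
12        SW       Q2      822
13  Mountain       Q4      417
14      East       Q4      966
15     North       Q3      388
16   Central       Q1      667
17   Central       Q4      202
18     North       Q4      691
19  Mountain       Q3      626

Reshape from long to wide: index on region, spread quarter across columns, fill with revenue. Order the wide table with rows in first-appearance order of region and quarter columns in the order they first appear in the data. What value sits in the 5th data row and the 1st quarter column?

With rows in first-appearance order of region, row 5 is region=Central. quarter columns in first-appearance order: Q1, Q4, Q2, Q3; column 1 is Q1.
Long rows with region=Central, quarter=Q1: revenue = 667.

667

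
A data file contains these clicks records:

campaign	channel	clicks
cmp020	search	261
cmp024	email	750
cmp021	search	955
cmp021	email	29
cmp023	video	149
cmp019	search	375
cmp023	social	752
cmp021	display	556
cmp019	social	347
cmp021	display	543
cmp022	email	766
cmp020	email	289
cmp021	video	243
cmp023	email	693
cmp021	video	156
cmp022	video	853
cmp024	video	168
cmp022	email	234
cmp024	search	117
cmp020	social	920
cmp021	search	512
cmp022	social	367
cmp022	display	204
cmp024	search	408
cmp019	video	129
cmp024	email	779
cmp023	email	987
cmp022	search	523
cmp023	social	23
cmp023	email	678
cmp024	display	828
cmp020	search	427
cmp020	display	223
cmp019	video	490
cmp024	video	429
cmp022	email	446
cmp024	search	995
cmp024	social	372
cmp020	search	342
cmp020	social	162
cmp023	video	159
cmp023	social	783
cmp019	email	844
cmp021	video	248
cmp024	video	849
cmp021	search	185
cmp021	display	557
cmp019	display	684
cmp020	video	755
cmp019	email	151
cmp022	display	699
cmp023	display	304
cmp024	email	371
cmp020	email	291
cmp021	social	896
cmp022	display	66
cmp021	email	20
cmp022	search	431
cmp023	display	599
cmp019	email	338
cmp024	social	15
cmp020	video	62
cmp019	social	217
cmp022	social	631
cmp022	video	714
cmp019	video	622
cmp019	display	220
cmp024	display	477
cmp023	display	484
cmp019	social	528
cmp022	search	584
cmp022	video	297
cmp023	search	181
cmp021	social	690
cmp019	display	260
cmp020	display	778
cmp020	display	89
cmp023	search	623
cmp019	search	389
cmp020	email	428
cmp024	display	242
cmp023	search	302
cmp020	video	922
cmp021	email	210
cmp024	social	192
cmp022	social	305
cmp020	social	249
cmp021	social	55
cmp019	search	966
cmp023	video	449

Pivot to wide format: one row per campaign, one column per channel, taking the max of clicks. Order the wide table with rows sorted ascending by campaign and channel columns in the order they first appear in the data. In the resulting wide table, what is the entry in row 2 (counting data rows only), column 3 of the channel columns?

With rows sorted ascending by campaign, row 2 is campaign=cmp020. channel columns in first-appearance order: search, email, video, social, display; column 3 is video.
Long rows with campaign=cmp020, channel=video: max(755, 62, 922) = 922.

922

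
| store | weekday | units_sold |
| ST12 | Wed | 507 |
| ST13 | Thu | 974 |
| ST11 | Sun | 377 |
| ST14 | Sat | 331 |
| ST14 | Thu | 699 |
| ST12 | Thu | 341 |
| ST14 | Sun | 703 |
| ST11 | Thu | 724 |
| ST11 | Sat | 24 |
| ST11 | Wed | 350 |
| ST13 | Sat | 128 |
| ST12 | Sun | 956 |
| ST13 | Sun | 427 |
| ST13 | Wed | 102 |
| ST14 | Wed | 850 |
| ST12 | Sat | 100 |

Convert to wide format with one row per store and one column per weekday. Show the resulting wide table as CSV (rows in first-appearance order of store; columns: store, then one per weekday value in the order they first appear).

Columns: store plus the 4 distinct weekday values (Wed, Thu, Sun, Sat).
For example, row ST12 column Wed takes units_sold=507 from the long row (ST12, Wed).

store,Wed,Thu,Sun,Sat
ST12,507,341,956,100
ST13,102,974,427,128
ST11,350,724,377,24
ST14,850,699,703,331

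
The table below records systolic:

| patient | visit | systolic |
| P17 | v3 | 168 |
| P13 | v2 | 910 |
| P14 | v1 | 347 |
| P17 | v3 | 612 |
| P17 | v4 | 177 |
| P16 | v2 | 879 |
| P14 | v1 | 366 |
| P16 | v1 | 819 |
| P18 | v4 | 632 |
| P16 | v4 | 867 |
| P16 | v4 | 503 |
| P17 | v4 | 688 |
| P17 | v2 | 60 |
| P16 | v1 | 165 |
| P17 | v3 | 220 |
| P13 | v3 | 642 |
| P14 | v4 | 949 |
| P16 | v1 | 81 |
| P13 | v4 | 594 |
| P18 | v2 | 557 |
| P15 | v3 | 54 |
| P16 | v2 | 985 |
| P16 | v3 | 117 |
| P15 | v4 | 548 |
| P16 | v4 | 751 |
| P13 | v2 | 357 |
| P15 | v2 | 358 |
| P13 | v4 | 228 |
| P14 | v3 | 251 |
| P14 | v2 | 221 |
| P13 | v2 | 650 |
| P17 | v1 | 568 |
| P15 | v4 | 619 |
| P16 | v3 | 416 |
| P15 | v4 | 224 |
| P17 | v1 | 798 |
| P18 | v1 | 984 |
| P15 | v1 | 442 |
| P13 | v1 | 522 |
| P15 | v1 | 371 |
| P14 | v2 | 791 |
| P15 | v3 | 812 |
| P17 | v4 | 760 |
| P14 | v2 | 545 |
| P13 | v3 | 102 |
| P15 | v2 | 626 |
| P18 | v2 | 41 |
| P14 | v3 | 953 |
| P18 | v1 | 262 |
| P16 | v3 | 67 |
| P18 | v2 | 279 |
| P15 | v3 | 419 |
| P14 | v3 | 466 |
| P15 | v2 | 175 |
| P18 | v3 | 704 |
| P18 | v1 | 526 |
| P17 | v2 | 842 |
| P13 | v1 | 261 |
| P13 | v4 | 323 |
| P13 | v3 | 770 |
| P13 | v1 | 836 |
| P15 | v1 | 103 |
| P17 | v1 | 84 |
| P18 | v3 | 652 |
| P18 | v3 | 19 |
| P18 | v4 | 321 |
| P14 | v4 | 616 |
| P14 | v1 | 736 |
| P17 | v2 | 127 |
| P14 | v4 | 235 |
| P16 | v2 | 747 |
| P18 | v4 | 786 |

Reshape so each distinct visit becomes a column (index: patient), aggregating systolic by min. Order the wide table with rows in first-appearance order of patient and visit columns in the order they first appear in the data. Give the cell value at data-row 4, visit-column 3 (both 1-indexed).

With rows in first-appearance order of patient, row 4 is patient=P16. visit columns in first-appearance order: v3, v2, v1, v4; column 3 is v1.
Long rows with patient=P16, visit=v1: min(819, 165, 81) = 81.

81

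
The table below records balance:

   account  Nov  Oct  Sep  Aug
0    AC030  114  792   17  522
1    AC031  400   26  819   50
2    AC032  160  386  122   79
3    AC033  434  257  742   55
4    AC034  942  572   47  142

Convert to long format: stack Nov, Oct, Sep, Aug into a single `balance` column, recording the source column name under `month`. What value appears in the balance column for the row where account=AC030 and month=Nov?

Unpivoting turns each (account, wide-column) pair into one long row.
The wide cell at row AC030, column Nov holds 114, so the long row (AC030, Nov) has balance=114.

114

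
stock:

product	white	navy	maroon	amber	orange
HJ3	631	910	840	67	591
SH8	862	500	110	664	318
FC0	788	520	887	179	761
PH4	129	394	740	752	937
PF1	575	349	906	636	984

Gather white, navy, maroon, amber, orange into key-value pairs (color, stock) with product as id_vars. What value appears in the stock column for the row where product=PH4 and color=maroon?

Unpivoting turns each (product, wide-column) pair into one long row.
The wide cell at row PH4, column maroon holds 740, so the long row (PH4, maroon) has stock=740.

740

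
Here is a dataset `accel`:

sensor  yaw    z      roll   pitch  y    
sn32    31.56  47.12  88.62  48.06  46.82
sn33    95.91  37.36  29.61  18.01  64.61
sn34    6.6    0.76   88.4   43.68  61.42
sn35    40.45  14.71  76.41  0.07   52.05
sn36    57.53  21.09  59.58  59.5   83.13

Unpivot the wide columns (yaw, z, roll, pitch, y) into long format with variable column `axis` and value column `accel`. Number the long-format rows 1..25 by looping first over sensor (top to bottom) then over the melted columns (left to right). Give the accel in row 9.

25 rows total (5 × 5). Row 9: index ⌊(9-1)/5⌋ = 1 into sensor → sn33; (9-1) mod 5 = 3 into the melted columns → pitch.
So row 9 is (sn33, pitch, 18.01); accel = 18.01.

18.01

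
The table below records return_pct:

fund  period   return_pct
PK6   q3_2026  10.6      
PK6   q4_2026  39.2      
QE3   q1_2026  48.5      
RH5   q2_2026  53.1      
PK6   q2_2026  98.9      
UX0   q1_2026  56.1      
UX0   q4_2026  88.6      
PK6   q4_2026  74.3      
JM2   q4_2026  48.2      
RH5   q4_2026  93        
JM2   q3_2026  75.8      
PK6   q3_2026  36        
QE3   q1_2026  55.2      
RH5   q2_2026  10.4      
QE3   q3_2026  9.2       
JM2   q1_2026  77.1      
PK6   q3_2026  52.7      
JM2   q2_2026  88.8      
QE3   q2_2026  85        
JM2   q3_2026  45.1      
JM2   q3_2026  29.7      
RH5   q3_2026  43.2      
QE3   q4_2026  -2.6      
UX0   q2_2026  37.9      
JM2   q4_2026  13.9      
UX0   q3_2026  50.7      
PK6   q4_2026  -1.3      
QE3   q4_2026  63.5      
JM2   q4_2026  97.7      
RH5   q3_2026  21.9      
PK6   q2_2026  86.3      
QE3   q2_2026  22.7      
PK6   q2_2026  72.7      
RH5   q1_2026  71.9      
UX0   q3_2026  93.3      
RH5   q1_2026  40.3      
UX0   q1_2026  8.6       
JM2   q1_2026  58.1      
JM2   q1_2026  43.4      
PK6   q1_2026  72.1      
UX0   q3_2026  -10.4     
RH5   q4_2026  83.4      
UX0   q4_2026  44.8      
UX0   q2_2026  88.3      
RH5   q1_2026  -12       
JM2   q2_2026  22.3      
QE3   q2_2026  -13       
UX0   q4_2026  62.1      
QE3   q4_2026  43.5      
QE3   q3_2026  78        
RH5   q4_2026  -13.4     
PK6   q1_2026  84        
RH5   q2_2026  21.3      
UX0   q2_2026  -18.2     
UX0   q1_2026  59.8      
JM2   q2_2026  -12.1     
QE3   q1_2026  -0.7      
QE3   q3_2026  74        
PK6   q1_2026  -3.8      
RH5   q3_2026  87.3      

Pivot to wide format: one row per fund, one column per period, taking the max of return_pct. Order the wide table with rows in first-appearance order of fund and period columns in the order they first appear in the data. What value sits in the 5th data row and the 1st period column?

With rows in first-appearance order of fund, row 5 is fund=JM2. period columns in first-appearance order: q3_2026, q4_2026, q1_2026, q2_2026; column 1 is q3_2026.
Long rows with fund=JM2, period=q3_2026: max(75.8, 45.1, 29.7) = 75.8.

75.8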